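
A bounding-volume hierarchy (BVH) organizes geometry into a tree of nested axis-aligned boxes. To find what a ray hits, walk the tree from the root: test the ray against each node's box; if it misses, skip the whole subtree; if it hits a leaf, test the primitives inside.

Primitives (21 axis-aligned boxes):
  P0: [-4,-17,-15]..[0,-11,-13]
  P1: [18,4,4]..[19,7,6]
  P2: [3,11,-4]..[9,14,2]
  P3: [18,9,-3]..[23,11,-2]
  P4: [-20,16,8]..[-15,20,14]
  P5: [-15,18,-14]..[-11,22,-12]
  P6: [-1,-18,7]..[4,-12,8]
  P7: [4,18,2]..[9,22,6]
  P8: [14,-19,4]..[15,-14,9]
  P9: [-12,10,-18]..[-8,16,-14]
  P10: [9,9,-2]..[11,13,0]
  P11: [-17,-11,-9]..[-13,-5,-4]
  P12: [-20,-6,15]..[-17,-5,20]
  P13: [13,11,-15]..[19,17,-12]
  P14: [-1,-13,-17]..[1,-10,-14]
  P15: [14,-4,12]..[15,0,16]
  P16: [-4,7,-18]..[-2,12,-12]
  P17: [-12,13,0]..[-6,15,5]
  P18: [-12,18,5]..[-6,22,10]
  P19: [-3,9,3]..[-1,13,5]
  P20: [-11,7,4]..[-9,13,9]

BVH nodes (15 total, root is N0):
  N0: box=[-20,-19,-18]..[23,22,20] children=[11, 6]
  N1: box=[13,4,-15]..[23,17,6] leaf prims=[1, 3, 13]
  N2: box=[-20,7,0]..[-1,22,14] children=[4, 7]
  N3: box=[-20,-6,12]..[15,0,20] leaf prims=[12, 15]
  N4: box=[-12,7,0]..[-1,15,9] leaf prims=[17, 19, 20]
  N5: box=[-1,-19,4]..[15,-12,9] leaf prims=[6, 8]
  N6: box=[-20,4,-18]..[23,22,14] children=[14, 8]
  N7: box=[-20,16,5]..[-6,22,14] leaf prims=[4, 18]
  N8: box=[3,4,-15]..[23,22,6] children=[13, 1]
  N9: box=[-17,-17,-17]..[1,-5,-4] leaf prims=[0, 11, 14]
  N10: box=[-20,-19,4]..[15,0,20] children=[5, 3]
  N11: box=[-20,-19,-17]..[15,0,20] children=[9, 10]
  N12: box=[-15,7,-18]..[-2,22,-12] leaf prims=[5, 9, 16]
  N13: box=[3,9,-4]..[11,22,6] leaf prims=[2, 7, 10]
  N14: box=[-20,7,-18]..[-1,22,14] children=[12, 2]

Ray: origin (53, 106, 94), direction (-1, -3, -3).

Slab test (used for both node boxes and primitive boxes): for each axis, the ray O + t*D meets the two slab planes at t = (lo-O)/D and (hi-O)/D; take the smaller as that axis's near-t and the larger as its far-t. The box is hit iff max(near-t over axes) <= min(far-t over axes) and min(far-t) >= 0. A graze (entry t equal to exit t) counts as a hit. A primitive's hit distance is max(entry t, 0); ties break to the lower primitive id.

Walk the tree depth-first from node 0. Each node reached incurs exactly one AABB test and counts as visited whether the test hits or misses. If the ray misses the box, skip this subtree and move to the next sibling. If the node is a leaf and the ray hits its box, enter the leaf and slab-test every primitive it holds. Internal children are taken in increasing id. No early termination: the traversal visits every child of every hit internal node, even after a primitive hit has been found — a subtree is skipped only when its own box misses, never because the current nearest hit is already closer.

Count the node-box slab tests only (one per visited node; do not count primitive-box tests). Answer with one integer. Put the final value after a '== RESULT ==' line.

Traverse from the root:
N0 x:[30,73] y:[28,125/3] z:[74/3,112/3] -> hit [30,112/3], descend [6, 11]
  N6 x:[30,73] y:[28,34] z:[80/3,112/3] -> hit [30,34], descend [8, 14]
    N8 x:[30,50] y:[28,34] z:[88/3,109/3] -> hit [30,34], descend [1, 13]
      N1 x:[30,40] y:[89/3,34] z:[88/3,109/3] -> hit [30,34] leaf, test {P1(miss), P3@t=32, P13(miss)}
      N13 x:[42,50] y:[28,97/3] z:[88/3,98/3] -> miss, prune
    N14 x:[54,73] y:[28,33] z:[80/3,112/3] -> miss, prune
  N11 x:[38,73] y:[106/3,125/3] z:[74/3,37] -> miss, prune

Visited [0, 6, 8, 1, 13, 14, 11]. Tests: 7 box, 1 leaf. Nearest: P3.

== RESULT ==
7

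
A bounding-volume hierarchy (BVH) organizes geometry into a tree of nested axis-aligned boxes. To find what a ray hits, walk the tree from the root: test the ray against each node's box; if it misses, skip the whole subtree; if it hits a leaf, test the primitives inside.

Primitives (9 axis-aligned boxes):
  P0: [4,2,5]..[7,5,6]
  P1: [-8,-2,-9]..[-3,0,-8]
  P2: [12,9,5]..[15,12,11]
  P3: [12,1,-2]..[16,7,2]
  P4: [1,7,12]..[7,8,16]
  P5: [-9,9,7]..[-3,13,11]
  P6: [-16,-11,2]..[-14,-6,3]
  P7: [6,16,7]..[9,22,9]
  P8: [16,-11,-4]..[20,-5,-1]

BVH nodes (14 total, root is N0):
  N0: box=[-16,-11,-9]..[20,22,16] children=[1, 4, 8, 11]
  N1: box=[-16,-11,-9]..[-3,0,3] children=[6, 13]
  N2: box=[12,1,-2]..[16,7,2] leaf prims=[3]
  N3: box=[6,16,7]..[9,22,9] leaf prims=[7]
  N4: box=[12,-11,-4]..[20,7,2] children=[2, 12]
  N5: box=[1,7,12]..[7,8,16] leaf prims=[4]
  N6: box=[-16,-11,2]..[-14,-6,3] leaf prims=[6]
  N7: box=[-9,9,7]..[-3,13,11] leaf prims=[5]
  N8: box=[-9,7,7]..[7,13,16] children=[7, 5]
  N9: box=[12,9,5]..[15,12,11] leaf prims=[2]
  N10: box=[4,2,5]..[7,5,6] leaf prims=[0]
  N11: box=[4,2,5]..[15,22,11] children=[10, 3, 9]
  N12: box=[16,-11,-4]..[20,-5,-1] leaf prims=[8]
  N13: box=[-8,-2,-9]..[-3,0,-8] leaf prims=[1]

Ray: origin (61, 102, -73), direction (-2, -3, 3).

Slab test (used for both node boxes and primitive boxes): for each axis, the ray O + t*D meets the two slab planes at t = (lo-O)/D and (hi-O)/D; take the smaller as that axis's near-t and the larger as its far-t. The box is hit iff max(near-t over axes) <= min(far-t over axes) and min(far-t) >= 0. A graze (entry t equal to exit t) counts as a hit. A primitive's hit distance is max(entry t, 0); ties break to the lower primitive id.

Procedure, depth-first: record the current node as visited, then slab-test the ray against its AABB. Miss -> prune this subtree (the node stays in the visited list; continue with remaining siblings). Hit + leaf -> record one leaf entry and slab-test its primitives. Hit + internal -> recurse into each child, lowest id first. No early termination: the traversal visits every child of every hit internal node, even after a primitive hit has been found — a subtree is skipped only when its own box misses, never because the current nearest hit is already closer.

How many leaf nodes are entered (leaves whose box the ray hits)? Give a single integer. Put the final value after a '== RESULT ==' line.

Trace the traversal:
N0 x:[41/2,77/2] y:[80/3,113/3] z:[64/3,89/3] -> hit [80/3,89/3], descend [1, 4, 8, 11]
  N1 x:[32,77/2] y:[34,113/3] z:[64/3,76/3] -> miss, prune
  N4 x:[41/2,49/2] y:[95/3,113/3] z:[23,25] -> miss, prune
  N8 x:[27,35] y:[89/3,95/3] z:[80/3,89/3] -> hit [89/3,89/3], descend [5, 7]
    N5 x:[27,30] y:[94/3,95/3] z:[85/3,89/3] -> miss, prune
    N7 x:[32,35] y:[89/3,31] z:[80/3,28] -> miss, prune
  N11 x:[23,57/2] y:[80/3,100/3] z:[26,28] -> hit [80/3,28], descend [3, 9, 10]
    N3 x:[26,55/2] y:[80/3,86/3] z:[80/3,82/3] -> hit [80/3,82/3] leaf, test {P7@t=80/3}
    N9 x:[23,49/2] y:[30,31] z:[26,28] -> miss, prune
    N10 x:[27,57/2] y:[97/3,100/3] z:[26,79/3] -> miss, prune

Summary -> nodes [0, 1, 4, 8, 5, 7, 11, 3, 9, 10]; box-tests=10; leaf-entries=1; first=P7

== RESULT ==
1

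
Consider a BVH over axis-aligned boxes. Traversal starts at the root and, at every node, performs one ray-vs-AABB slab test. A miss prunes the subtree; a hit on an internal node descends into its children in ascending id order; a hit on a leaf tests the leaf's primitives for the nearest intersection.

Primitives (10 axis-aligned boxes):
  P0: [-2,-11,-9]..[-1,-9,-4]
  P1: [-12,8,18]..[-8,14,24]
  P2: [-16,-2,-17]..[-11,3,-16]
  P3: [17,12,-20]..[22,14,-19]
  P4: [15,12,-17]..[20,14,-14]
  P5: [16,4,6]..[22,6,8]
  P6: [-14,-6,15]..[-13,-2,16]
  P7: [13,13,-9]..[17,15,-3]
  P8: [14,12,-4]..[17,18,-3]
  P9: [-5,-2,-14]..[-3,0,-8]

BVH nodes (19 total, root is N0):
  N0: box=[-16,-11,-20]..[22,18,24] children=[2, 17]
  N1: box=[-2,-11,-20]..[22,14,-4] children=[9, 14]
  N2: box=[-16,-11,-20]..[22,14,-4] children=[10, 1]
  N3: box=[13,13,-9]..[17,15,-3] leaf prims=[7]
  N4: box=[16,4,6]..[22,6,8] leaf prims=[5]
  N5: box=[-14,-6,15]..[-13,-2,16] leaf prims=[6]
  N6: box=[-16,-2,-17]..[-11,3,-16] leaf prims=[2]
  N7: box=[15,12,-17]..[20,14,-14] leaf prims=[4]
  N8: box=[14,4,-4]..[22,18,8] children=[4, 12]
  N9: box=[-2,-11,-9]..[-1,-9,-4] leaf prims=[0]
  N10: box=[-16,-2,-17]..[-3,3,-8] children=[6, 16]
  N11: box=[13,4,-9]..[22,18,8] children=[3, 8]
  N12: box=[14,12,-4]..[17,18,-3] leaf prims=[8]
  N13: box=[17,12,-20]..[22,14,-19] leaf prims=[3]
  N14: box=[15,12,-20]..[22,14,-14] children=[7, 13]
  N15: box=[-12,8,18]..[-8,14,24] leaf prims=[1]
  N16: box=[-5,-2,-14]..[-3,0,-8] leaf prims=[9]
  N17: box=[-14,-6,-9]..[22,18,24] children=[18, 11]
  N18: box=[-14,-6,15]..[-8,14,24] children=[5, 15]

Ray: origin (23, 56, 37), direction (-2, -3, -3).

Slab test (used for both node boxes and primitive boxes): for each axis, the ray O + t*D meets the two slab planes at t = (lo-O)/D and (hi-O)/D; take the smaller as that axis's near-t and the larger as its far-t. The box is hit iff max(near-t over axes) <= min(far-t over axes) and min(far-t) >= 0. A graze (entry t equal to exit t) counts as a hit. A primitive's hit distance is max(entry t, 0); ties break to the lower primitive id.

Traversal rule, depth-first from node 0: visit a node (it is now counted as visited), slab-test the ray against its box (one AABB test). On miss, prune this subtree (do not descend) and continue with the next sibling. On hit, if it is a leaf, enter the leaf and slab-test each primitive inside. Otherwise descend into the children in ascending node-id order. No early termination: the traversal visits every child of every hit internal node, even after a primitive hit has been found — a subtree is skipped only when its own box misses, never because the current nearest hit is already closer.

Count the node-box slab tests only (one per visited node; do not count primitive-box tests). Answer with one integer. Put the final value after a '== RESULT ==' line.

Trace the traversal:
N0 x:[1/2,39/2] y:[38/3,67/3] z:[13/3,19] -> hit [38/3,19], descend [2, 17]
  N2 x:[1/2,39/2] y:[14,67/3] z:[41/3,19] -> hit [14,19], descend [1, 10]
    N1 x:[1/2,25/2] y:[14,67/3] z:[41/3,19] -> miss, prune
    N10 x:[13,39/2] y:[53/3,58/3] z:[15,18] -> hit [53/3,18], descend [6, 16]
      N6 x:[17,39/2] y:[53/3,58/3] z:[53/3,18] -> hit [53/3,18] leaf, test {P2@t=53/3}
      N16 x:[13,14] y:[56/3,58/3] z:[15,17] -> miss, prune
  N17 x:[1/2,37/2] y:[38/3,62/3] z:[13/3,46/3] -> hit [38/3,46/3], descend [11, 18]
    N11 x:[1/2,5] y:[38/3,52/3] z:[29/3,46/3] -> miss, prune
    N18 x:[31/2,37/2] y:[14,62/3] z:[13/3,22/3] -> miss, prune

9 AABB tests over nodes [0, 2, 1, 10, 6, 16, 17, 11, 18]; 1 leaf entered; closest P2.

== RESULT ==
9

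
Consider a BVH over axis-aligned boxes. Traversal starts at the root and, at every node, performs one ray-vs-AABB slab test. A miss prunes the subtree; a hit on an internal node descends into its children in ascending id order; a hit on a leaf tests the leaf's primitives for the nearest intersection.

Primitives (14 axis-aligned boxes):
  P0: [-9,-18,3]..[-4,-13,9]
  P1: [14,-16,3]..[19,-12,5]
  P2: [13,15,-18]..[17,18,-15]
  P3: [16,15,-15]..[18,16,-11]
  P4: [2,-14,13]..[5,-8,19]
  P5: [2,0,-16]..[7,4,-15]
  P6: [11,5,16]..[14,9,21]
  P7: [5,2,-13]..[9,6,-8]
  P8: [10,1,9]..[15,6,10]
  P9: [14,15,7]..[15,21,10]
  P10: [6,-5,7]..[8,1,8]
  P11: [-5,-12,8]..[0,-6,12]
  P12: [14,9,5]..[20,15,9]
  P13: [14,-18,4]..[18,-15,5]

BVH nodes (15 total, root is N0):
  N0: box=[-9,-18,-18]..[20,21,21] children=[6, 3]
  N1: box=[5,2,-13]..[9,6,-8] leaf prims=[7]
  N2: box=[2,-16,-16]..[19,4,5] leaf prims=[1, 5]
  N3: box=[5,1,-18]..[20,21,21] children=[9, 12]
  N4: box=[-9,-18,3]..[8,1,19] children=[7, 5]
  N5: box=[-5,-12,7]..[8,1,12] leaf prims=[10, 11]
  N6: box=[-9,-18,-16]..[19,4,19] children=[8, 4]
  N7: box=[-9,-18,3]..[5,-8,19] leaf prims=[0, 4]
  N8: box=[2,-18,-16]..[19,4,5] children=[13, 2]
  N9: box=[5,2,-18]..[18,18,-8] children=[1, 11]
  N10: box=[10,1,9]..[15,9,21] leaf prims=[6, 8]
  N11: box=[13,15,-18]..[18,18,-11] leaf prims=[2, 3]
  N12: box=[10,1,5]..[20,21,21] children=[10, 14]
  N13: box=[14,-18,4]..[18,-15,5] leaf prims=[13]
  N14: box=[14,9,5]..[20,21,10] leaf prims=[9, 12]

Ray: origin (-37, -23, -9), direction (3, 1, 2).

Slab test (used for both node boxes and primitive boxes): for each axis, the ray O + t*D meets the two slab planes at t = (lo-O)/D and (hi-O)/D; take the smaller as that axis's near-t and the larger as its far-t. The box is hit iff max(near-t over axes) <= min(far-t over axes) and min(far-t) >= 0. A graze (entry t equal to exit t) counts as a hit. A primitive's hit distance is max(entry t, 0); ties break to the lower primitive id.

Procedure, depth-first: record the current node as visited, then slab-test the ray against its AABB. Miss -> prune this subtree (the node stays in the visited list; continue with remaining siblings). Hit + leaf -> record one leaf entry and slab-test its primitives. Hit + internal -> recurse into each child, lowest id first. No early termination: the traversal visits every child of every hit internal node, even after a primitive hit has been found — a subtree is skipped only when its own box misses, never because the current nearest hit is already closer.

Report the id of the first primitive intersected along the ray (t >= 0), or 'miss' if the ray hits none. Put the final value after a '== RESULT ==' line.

Trace the traversal:
N0 x:[28/3,19] y:[5,44] z:[-9/2,15] -> hit [28/3,15], descend [3, 6]
  N3 x:[14,19] y:[24,44] z:[-9/2,15] -> miss, prune
  N6 x:[28/3,56/3] y:[5,27] z:[-7/2,14] -> hit [28/3,14], descend [4, 8]
    N4 x:[28/3,15] y:[5,24] z:[6,14] -> hit [28/3,14], descend [5, 7]
      N5 x:[32/3,15] y:[11,24] z:[8,21/2] -> miss, prune
      N7 x:[28/3,14] y:[5,15] z:[6,14] -> hit [28/3,14] leaf, test {P0(miss), P4@t=13}
    N8 x:[13,56/3] y:[5,27] z:[-7/2,7] -> miss, prune

7 AABB tests over nodes [0, 3, 6, 4, 5, 7, 8]; 1 leaf entered; closest P4.

== RESULT ==
4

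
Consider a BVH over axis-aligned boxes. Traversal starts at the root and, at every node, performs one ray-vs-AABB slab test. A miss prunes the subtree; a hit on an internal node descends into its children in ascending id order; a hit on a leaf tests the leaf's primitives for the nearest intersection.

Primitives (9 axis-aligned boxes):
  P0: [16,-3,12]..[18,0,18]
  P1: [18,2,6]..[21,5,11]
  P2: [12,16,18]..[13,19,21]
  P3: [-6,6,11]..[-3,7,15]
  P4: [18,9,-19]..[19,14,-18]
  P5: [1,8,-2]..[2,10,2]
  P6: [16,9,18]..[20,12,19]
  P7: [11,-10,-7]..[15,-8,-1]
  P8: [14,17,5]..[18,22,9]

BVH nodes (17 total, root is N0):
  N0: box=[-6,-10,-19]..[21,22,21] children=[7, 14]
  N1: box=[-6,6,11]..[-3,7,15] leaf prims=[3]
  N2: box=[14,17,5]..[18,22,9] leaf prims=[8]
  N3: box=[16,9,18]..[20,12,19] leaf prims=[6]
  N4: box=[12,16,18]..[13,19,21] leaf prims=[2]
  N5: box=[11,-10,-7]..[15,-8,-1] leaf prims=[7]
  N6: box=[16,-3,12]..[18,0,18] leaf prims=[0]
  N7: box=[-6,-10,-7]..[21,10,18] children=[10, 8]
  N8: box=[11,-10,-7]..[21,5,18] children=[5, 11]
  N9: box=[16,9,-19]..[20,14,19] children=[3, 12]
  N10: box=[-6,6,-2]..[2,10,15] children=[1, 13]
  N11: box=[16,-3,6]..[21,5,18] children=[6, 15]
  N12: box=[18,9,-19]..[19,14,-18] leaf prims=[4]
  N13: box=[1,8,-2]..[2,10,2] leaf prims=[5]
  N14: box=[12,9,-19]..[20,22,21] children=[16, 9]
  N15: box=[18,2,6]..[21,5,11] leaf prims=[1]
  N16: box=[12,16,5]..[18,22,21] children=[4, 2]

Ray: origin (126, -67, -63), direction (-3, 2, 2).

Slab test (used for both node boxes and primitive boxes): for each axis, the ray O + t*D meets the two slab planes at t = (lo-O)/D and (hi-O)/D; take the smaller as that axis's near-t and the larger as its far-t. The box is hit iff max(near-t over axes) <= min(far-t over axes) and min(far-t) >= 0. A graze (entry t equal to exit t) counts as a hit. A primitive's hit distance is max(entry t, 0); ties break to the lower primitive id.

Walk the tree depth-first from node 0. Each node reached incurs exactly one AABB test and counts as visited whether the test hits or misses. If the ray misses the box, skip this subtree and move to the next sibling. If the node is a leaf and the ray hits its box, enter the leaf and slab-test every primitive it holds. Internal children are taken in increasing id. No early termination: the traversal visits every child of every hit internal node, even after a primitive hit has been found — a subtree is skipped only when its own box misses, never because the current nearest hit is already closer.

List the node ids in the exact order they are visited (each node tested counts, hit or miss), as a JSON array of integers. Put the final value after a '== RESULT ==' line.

Traverse from the root:
N0 x:[35,44] y:[57/2,89/2] z:[22,42] -> hit [35,42], descend [7, 14]
  N7 x:[35,44] y:[57/2,77/2] z:[28,81/2] -> hit [35,77/2], descend [8, 10]
    N8 x:[35,115/3] y:[57/2,36] z:[28,81/2] -> hit [35,36], descend [5, 11]
      N5 x:[37,115/3] y:[57/2,59/2] z:[28,31] -> miss, prune
      N11 x:[35,110/3] y:[32,36] z:[69/2,81/2] -> hit [35,36], descend [6, 15]
        N6 x:[36,110/3] y:[32,67/2] z:[75/2,81/2] -> miss, prune
        N15 x:[35,36] y:[69/2,36] z:[69/2,37] -> hit [35,36] leaf, test {P1@t=35}
    N10 x:[124/3,44] y:[73/2,77/2] z:[61/2,39] -> miss, prune
  N14 x:[106/3,38] y:[38,89/2] z:[22,42] -> hit [38,38], descend [9, 16]
    N9 x:[106/3,110/3] y:[38,81/2] z:[22,41] -> miss, prune
    N16 x:[36,38] y:[83/2,89/2] z:[34,42] -> miss, prune

order=[0, 7, 8, 5, 11, 6, 15, 10, 14, 9, 16]  |boxes|=11  |leaves|=1  hit=P1

== RESULT ==
[0, 7, 8, 5, 11, 6, 15, 10, 14, 9, 16]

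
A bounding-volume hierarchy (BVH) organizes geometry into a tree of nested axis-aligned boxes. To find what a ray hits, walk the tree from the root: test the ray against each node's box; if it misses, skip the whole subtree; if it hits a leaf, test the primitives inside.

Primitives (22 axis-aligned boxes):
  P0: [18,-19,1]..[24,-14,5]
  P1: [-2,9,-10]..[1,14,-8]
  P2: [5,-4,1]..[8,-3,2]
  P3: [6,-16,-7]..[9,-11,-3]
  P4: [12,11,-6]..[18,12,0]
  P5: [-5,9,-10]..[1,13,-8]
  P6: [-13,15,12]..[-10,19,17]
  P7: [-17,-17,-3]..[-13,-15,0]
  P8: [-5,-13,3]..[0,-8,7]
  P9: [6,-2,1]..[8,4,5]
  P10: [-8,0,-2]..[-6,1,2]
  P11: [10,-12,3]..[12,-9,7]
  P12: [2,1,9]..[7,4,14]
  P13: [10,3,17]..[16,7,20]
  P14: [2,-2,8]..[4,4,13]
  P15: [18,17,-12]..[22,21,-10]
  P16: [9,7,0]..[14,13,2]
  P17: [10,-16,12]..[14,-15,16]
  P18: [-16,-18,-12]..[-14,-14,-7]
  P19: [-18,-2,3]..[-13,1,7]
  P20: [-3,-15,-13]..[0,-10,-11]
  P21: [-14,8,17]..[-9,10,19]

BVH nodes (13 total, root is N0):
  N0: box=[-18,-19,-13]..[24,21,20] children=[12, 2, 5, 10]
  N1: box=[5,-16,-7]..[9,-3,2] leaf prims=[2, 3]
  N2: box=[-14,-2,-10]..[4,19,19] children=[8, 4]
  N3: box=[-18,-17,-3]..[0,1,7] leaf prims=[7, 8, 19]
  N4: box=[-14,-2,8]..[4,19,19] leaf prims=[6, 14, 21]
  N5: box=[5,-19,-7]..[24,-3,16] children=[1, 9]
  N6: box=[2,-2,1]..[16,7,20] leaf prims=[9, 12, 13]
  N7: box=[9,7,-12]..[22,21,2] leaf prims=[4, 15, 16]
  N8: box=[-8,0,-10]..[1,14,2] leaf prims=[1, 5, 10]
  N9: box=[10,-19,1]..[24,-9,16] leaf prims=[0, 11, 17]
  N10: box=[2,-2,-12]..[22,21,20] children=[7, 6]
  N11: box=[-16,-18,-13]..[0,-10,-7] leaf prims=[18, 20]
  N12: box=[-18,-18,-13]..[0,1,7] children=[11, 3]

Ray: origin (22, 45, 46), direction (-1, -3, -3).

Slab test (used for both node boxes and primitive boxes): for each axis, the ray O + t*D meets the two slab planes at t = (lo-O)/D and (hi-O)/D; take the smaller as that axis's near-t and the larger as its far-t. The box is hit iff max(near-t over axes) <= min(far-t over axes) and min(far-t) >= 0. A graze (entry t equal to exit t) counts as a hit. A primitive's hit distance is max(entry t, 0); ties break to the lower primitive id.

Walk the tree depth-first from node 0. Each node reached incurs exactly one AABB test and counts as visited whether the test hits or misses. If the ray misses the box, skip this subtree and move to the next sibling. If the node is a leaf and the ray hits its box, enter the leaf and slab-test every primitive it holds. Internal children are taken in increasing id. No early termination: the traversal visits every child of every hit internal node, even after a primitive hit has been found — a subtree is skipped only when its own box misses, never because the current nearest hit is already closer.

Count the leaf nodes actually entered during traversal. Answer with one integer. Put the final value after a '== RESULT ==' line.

Trace the traversal:
N0 x:[-2,40] y:[8,64/3] z:[26/3,59/3] -> hit [26/3,59/3], descend [2, 5, 10, 12]
  N2 x:[18,36] y:[26/3,47/3] z:[9,56/3] -> miss, prune
  N5 x:[-2,17] y:[16,64/3] z:[10,53/3] -> hit [16,17], descend [1, 9]
    N1 x:[13,17] y:[16,61/3] z:[44/3,53/3] -> hit [16,17] leaf, test {P2(miss), P3(miss)}
    N9 x:[-2,12] y:[18,64/3] z:[10,15] -> miss, prune
  N10 x:[0,20] y:[8,47/3] z:[26/3,58/3] -> hit [26/3,47/3], descend [6, 7]
    N6 x:[6,20] y:[38/3,47/3] z:[26/3,15] -> hit [38/3,15] leaf, test {P9@t=14, P12(miss), P13(miss)}
    N7 x:[0,13] y:[8,38/3] z:[44/3,58/3] -> miss, prune
  N12 x:[22,40] y:[44/3,21] z:[13,59/3] -> miss, prune

order=[0, 2, 5, 1, 9, 10, 6, 7, 12]  |boxes|=9  |leaves|=2  hit=P9

== RESULT ==
2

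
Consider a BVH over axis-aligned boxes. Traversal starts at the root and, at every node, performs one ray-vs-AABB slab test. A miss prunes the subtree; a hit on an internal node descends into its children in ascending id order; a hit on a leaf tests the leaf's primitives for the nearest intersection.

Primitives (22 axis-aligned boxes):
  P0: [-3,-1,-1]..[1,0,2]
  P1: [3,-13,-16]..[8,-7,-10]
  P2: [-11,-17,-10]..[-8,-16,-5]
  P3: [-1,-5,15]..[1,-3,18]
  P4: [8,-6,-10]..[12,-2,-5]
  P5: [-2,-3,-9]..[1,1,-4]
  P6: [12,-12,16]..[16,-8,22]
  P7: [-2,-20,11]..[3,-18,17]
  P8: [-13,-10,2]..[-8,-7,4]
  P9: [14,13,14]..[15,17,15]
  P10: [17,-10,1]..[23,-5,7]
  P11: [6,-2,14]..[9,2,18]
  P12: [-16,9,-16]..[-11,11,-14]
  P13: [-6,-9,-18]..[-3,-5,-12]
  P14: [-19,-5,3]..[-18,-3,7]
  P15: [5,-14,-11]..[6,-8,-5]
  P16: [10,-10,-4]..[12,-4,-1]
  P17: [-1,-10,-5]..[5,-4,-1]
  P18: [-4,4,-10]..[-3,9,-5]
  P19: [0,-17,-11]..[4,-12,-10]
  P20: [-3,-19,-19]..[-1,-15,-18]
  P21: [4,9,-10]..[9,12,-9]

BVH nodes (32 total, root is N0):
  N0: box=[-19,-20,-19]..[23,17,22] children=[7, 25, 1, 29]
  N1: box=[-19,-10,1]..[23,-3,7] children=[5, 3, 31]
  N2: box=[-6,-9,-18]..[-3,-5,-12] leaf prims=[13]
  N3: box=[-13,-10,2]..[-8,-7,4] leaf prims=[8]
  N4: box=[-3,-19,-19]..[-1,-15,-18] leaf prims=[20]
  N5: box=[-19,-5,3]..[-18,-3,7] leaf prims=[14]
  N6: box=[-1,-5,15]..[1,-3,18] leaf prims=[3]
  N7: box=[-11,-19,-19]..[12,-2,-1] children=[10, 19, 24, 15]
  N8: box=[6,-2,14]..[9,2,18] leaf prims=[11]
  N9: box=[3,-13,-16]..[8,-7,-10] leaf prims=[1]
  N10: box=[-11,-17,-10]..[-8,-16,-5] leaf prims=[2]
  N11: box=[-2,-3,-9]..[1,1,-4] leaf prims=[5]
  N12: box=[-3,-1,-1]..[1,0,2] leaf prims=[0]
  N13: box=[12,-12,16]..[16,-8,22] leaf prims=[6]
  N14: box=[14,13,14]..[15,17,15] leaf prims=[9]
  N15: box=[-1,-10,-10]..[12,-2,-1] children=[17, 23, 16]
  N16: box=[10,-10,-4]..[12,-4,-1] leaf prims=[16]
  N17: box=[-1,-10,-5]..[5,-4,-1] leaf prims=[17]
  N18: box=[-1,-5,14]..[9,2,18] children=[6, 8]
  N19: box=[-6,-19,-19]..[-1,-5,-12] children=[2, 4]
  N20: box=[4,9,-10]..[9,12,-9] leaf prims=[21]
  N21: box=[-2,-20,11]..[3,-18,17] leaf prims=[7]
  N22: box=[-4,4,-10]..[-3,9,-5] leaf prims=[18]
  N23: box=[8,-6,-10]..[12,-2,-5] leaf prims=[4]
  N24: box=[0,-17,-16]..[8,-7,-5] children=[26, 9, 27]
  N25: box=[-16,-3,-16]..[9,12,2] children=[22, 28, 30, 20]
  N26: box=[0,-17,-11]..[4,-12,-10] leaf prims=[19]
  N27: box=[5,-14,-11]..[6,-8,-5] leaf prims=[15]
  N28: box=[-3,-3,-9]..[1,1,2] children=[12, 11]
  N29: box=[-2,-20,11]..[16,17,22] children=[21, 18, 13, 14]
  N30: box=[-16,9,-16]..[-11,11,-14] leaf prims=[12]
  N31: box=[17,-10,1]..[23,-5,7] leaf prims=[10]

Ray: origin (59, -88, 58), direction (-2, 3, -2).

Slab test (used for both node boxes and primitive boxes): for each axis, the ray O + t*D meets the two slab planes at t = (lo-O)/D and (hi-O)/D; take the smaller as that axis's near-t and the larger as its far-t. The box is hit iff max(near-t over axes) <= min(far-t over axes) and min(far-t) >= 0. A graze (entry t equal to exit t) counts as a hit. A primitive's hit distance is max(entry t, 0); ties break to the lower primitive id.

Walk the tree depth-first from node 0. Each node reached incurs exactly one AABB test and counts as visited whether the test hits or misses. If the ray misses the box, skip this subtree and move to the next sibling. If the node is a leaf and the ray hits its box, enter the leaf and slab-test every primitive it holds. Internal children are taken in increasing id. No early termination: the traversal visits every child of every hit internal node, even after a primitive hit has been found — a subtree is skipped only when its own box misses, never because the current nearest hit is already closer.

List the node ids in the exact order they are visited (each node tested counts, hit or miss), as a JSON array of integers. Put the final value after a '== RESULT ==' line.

Traverse from the root:
N0 x:[18,39] y:[68/3,35] z:[18,77/2] -> hit [68/3,35], descend [1, 7, 25, 29]
  N1 x:[18,39] y:[26,85/3] z:[51/2,57/2] -> hit [26,85/3], descend [3, 5, 31]
    N3 x:[67/2,36] y:[26,27] z:[27,28] -> miss, prune
    N5 x:[77/2,39] y:[83/3,85/3] z:[51/2,55/2] -> miss, prune
    N31 x:[18,21] y:[26,83/3] z:[51/2,57/2] -> miss, prune
  N7 x:[47/2,35] y:[23,86/3] z:[59/2,77/2] -> miss, prune
  N25 x:[25,75/2] y:[85/3,100/3] z:[28,37] -> hit [85/3,100/3], descend [20, 22, 28, 30]
    N20 x:[25,55/2] y:[97/3,100/3] z:[67/2,34] -> miss, prune
    N22 x:[31,63/2] y:[92/3,97/3] z:[63/2,34] -> hit [63/2,63/2] leaf, test {P18@t=63/2}
    N28 x:[29,31] y:[85/3,89/3] z:[28,67/2] -> hit [29,89/3], descend [11, 12]
      N11 x:[29,61/2] y:[85/3,89/3] z:[31,67/2] -> miss, prune
      N12 x:[29,31] y:[29,88/3] z:[28,59/2] -> hit [29,88/3] leaf, test {P0@t=29}
    N30 x:[35,75/2] y:[97/3,33] z:[36,37] -> miss, prune
  N29 x:[43/2,61/2] y:[68/3,35] z:[18,47/2] -> hit [68/3,47/2], descend [13, 14, 18, 21]
    N13 x:[43/2,47/2] y:[76/3,80/3] z:[18,21] -> miss, prune
    N14 x:[22,45/2] y:[101/3,35] z:[43/2,22] -> miss, prune
    N18 x:[25,30] y:[83/3,30] z:[20,22] -> miss, prune
    N21 x:[28,61/2] y:[68/3,70/3] z:[41/2,47/2] -> miss, prune

order=[0, 1, 3, 5, 31, 7, 25, 20, 22, 28, 11, 12, 30, 29, 13, 14, 18, 21]  |boxes|=18  |leaves|=2  hit=P0

== RESULT ==
[0, 1, 3, 5, 31, 7, 25, 20, 22, 28, 11, 12, 30, 29, 13, 14, 18, 21]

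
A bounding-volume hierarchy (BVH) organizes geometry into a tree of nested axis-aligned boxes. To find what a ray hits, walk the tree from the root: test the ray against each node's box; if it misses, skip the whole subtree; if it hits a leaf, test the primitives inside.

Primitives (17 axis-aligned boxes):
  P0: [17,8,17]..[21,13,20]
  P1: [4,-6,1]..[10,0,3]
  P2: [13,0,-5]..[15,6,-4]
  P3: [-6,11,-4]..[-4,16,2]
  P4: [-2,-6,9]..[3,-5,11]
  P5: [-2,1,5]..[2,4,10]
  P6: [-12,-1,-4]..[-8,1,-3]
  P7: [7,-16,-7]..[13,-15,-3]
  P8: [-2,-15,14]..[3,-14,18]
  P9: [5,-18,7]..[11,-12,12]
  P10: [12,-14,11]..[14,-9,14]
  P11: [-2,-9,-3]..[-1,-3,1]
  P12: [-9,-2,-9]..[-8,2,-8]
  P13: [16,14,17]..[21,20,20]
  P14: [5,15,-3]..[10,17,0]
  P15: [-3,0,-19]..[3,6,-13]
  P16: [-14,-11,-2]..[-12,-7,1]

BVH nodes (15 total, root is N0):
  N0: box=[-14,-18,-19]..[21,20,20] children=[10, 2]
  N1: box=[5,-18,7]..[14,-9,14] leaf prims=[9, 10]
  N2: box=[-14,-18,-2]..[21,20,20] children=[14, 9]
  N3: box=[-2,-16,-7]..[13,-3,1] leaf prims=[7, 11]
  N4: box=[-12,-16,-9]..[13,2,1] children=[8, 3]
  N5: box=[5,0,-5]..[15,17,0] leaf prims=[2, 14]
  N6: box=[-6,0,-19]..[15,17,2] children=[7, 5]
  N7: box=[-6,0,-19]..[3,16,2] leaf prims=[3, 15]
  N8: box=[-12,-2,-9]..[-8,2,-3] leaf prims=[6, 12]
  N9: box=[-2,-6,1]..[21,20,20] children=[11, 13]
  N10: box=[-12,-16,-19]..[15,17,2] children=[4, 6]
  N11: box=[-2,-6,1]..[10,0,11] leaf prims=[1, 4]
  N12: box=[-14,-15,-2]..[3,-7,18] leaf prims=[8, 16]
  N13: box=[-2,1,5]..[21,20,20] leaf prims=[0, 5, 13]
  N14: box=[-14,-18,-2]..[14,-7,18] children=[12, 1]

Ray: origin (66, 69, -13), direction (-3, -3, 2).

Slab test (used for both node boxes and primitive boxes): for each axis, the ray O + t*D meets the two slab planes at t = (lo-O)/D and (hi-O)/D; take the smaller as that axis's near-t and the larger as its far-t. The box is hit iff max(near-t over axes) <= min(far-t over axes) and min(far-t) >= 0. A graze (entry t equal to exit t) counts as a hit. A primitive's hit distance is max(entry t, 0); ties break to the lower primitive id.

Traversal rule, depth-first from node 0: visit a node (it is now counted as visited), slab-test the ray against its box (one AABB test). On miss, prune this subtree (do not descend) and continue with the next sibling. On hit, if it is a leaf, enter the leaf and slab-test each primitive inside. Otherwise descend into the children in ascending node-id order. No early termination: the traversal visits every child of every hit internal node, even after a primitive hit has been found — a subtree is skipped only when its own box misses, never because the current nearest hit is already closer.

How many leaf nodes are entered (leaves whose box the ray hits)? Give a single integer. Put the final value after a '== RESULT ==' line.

Walk:
N0 x:[15,80/3] y:[49/3,29] z:[-3,33/2] -> hit [49/3,33/2], descend [2, 10]
  N2 x:[15,80/3] y:[49/3,29] z:[11/2,33/2] -> hit [49/3,33/2], descend [9, 14]
    N9 x:[15,68/3] y:[49/3,25] z:[7,33/2] -> hit [49/3,33/2], descend [11, 13]
      N11 x:[56/3,68/3] y:[23,25] z:[7,12] -> miss, prune
      N13 x:[15,68/3] y:[49/3,68/3] z:[9,33/2] -> hit [49/3,33/2] leaf, test {P0(miss), P5(miss), P13@t=49/3}
    N14 x:[52/3,80/3] y:[76/3,29] z:[11/2,31/2] -> miss, prune
  N10 x:[17,26] y:[52/3,85/3] z:[-3,15/2] -> miss, prune

Summary -> nodes [0, 2, 9, 11, 13, 14, 10]; box-tests=7; leaf-entries=1; first=P13

== RESULT ==
1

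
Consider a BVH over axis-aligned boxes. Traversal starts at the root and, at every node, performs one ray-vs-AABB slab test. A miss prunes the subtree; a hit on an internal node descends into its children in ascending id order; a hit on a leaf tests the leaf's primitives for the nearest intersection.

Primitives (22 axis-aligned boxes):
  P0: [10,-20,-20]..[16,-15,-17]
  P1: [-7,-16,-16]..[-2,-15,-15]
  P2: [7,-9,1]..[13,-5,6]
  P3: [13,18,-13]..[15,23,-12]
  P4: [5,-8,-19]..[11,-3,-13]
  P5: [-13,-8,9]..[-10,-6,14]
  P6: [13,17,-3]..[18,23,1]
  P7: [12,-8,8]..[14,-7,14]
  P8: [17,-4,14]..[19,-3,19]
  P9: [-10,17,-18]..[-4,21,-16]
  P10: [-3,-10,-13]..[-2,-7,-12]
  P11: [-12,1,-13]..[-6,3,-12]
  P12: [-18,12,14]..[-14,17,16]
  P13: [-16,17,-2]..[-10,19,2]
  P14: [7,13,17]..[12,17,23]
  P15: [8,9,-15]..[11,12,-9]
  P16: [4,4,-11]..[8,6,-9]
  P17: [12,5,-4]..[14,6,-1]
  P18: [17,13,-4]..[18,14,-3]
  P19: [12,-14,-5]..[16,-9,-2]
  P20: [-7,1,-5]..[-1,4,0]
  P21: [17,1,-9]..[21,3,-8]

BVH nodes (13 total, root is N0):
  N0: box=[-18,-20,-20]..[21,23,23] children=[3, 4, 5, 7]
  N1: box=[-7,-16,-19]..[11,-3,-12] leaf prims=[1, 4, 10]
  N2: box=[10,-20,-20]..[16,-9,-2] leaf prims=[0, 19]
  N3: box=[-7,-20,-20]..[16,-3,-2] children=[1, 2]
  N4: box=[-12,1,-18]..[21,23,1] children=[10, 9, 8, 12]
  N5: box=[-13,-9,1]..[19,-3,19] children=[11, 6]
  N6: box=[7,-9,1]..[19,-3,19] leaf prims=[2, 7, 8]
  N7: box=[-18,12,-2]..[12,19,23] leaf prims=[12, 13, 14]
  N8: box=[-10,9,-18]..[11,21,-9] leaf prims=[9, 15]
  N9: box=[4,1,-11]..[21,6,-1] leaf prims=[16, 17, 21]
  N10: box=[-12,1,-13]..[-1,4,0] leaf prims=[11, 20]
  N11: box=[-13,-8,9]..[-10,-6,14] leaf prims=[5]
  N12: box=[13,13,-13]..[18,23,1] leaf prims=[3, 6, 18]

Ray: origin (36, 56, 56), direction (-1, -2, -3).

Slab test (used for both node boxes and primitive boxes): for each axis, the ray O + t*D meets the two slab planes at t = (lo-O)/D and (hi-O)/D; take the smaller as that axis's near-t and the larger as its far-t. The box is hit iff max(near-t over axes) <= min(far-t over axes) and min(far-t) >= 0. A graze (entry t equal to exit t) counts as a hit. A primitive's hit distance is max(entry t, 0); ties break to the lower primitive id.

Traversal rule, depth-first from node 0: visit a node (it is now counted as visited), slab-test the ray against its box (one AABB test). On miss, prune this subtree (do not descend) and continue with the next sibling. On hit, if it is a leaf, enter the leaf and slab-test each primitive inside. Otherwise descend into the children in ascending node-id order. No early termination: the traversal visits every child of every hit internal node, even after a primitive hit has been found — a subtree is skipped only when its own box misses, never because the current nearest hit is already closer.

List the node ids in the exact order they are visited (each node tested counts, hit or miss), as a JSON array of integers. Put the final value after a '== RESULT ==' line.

Trace the traversal:
N0 x:[15,54] y:[33/2,38] z:[11,76/3] -> hit [33/2,76/3], descend [3, 4, 5, 7]
  N3 x:[20,43] y:[59/2,38] z:[58/3,76/3] -> miss, prune
  N4 x:[15,48] y:[33/2,55/2] z:[55/3,74/3] -> hit [55/3,74/3], descend [8, 9, 10, 12]
    N8 x:[25,46] y:[35/2,47/2] z:[65/3,74/3] -> miss, prune
    N9 x:[15,32] y:[25,55/2] z:[19,67/3] -> miss, prune
    N10 x:[37,48] y:[26,55/2] z:[56/3,23] -> miss, prune
    N12 x:[18,23] y:[33/2,43/2] z:[55/3,23] -> hit [55/3,43/2] leaf, test {P3(miss), P6@t=55/3, P18(miss)}
  N5 x:[17,49] y:[59/2,65/2] z:[37/3,55/3] -> miss, prune
  N7 x:[24,54] y:[37/2,22] z:[11,58/3] -> miss, prune

Visited [0, 3, 4, 8, 9, 10, 12, 5, 7]. Tests: 9 box, 1 leaf. Nearest: P6.

== RESULT ==
[0, 3, 4, 8, 9, 10, 12, 5, 7]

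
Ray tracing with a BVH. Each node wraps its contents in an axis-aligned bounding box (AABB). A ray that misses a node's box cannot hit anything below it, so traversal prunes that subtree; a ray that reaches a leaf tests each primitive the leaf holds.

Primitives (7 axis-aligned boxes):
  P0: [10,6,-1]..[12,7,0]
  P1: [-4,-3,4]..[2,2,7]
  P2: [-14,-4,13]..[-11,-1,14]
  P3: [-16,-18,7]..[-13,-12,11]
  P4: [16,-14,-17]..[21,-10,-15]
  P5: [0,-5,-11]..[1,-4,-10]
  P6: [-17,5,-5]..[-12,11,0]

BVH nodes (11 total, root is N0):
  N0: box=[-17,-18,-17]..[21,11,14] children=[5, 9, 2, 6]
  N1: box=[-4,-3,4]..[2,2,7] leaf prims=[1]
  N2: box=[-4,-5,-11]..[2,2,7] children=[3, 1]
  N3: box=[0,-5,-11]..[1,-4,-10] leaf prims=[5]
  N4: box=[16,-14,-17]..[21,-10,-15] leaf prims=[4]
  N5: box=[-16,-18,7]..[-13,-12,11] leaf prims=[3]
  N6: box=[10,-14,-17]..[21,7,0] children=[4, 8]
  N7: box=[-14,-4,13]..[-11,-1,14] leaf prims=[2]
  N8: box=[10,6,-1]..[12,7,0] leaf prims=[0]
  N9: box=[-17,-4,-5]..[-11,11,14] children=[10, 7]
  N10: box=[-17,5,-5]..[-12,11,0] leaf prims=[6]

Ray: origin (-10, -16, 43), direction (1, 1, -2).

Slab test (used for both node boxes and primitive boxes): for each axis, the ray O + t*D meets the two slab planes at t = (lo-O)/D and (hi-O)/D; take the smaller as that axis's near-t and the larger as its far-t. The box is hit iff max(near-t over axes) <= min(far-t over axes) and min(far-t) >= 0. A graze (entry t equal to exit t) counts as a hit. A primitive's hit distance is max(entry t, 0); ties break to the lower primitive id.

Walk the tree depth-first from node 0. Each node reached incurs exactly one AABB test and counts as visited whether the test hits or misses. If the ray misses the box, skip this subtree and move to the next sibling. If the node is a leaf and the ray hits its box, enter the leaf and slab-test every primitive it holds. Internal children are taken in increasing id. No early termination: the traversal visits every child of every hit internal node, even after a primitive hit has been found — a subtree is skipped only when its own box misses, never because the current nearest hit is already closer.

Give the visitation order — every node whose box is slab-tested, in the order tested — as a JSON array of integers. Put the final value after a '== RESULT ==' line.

Walk:
N0 x:[-7,31] y:[-2,27] z:[29/2,30] -> hit [29/2,27], descend [2, 5, 6, 9]
  N2 x:[6,12] y:[11,18] z:[18,27] -> miss, prune
  N5 x:[-6,-3] y:[-2,4] z:[16,18] -> miss, prune
  N6 x:[20,31] y:[2,23] z:[43/2,30] -> hit [43/2,23], descend [4, 8]
    N4 x:[26,31] y:[2,6] z:[29,30] -> miss, prune
    N8 x:[20,22] y:[22,23] z:[43/2,22] -> hit [22,22] leaf, test {P0@t=22}
  N9 x:[-7,-1] y:[12,27] z:[29/2,24] -> miss, prune

Visited [0, 2, 5, 6, 4, 8, 9]. Tests: 7 box, 1 leaf. Nearest: P0.

== RESULT ==
[0, 2, 5, 6, 4, 8, 9]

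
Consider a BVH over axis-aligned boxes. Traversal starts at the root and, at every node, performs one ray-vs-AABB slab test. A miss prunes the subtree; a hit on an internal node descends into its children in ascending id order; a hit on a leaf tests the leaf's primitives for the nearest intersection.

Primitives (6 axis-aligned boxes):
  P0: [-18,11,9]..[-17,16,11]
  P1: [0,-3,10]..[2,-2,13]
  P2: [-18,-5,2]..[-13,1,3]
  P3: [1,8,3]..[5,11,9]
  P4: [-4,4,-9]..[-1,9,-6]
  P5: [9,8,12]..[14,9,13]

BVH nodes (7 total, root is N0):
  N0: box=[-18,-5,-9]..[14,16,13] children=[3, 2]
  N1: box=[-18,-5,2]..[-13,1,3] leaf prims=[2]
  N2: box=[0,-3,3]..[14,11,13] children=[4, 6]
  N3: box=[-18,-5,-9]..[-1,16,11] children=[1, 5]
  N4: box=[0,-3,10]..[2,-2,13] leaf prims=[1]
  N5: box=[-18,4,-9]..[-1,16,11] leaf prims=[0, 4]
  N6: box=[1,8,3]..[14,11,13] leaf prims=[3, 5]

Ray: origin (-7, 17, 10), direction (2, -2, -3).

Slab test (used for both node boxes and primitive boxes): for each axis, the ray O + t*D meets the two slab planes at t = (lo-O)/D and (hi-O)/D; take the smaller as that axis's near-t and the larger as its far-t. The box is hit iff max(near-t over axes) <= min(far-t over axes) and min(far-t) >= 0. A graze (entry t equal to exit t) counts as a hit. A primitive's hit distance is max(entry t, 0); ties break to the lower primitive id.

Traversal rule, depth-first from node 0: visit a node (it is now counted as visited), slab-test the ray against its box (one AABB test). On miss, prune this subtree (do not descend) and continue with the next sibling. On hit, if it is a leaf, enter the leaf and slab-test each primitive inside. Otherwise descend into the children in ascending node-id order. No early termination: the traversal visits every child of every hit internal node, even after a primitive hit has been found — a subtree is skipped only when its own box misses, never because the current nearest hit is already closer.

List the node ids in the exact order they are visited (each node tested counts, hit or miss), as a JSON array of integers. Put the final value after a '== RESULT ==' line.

Walk:
N0 x:[-11/2,21/2] y:[1/2,11] z:[-1,19/3] -> hit [1/2,19/3], descend [2, 3]
  N2 x:[7/2,21/2] y:[3,10] z:[-1,7/3] -> miss, prune
  N3 x:[-11/2,3] y:[1/2,11] z:[-1/3,19/3] -> hit [1/2,3], descend [1, 5]
    N1 x:[-11/2,-3] y:[8,11] z:[7/3,8/3] -> miss, prune
    N5 x:[-11/2,3] y:[1/2,13/2] z:[-1/3,19/3] -> hit [1/2,3] leaf, test {P0(miss), P4(miss)}

Visited [0, 2, 3, 1, 5]. Tests: 5 box, 1 leaf. Nearest: miss.

== RESULT ==
[0, 2, 3, 1, 5]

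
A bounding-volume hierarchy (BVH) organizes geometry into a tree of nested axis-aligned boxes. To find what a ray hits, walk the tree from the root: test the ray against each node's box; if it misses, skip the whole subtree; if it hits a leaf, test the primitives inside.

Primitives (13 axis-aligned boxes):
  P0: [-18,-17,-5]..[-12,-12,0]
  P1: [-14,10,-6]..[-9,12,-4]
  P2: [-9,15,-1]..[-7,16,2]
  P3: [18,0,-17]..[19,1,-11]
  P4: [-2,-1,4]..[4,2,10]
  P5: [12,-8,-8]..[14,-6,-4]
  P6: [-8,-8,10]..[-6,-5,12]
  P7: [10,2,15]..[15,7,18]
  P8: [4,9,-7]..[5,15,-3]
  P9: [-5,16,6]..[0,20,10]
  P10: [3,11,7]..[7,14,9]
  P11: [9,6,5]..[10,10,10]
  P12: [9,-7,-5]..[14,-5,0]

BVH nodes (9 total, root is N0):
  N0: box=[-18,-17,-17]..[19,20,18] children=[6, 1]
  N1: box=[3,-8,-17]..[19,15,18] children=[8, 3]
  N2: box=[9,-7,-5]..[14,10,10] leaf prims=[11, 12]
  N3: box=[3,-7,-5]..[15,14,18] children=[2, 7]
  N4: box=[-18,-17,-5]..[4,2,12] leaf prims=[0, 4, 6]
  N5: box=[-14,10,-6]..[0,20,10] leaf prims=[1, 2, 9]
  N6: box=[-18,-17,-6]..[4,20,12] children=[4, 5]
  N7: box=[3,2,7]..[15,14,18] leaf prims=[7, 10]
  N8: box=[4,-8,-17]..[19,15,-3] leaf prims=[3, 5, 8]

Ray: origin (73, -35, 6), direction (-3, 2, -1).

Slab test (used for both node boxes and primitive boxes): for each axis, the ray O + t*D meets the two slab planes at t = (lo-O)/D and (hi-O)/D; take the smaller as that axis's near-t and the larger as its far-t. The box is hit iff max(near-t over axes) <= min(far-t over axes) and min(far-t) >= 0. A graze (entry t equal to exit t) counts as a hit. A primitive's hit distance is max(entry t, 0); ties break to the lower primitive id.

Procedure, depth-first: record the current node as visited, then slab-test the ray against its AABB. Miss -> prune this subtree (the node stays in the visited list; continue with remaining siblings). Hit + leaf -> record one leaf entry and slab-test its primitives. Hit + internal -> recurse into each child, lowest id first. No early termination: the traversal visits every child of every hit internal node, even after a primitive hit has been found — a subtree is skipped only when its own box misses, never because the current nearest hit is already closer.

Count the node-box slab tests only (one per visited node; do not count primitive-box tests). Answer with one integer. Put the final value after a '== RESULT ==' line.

Walk:
N0 x:[18,91/3] y:[9,55/2] z:[-12,23] -> hit [18,23], descend [1, 6]
  N1 x:[18,70/3] y:[27/2,25] z:[-12,23] -> hit [18,23], descend [3, 8]
    N3 x:[58/3,70/3] y:[14,49/2] z:[-12,11] -> miss, prune
    N8 x:[18,23] y:[27/2,25] z:[9,23] -> hit [18,23] leaf, test {P3@t=18, P5(miss), P8(miss)}
  N6 x:[23,91/3] y:[9,55/2] z:[-6,12] -> miss, prune

Visited [0, 1, 3, 8, 6]. Tests: 5 box, 1 leaf. Nearest: P3.

== RESULT ==
5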